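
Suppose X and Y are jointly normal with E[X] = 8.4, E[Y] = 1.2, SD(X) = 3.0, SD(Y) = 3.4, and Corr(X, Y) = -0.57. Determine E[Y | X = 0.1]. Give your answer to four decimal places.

The regression of Y on X has slope ρ·σ_Y/σ_X and passes through (μ_X, μ_Y).
E[Y | X=0.1] = 1.2 + (-0.57)·(3.4/3.0)·(0.1 − (8.4)) = 1.2 + (-0.646)·(-8.3) = 6.5618.

6.5618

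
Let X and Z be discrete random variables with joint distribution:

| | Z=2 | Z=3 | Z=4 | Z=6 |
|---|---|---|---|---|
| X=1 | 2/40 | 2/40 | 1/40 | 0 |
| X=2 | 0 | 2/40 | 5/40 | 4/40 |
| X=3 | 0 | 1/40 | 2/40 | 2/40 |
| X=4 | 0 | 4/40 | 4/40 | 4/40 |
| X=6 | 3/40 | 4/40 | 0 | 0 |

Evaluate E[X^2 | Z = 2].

22

P(Z = 2) = 1/8.
Σ X^2·P over the event = 1·(2/40) + 36·(3/40) = 11/4.
E[X^2 | Z = 2] = (11/4) / (1/8) = 22.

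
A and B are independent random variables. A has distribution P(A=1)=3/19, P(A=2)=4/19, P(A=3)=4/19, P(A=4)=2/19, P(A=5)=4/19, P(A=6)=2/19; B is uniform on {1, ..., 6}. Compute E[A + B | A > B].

147/22

P(A > B) = 22/57.
Summing (A+B)·P(x,y) over outcomes with A > B gives 49/19.
E[A + B | A > B] = (49/19) / (22/57) = 147/22.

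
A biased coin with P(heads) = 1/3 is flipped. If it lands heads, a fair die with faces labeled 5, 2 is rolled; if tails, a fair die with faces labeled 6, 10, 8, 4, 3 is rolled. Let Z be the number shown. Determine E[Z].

E[Z | heads] = (5+2)/2 = 7/2.
E[Z | tails] = (6+10+8+4+3)/5 = 31/5.
By the law of total expectation,
E[Z] = (1/3)·(7/2) + (2/3)·(31/5) = 53/10.

53/10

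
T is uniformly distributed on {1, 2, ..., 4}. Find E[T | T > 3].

4

Given T > 3, T is equally likely to be any of {4}.
E[T | T > 3] = (4) / 1 = 4.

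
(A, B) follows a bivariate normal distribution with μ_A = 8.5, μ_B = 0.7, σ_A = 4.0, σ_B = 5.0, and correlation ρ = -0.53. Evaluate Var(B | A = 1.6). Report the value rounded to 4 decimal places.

The conditional variance in a bivariate normal is σ_B²(1 − ρ²), independent of x.
Var(B | A=1.6) = (5.0)²·(1 − (-0.53)²) = 25·0.7191 = 17.9775.

17.9775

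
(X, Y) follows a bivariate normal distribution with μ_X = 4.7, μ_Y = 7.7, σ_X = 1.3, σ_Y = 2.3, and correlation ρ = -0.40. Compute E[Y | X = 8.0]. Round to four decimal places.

E[Y | X=x] = μ_Y + ρ(σ_Y/σ_X)(x − μ_X) for jointly normal variables.
E[Y | X=8.0] = 7.7 + (-0.40)·(2.3/1.3)·(8.0 − (4.7)) = 7.7 + (-0.70769)·(3.3) = 5.3646.

5.3646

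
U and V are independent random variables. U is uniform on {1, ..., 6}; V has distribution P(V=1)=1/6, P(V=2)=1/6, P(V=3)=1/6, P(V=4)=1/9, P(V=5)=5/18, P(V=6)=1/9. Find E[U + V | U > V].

106/15

P(U > V) = 5/12.
Summing (U+V)·P(x,y) over outcomes with U > V gives 53/18.
E[U + V | U > V] = (53/18) / (5/12) = 106/15.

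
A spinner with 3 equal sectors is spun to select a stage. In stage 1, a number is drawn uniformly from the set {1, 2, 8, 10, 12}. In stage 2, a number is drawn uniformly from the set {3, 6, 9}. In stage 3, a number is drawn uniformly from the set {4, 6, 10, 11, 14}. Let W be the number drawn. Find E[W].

E[W | stage 1] = (1+2+8+10+12)/5 = 33/5.
E[W | stage 2] = (3+6+9)/3 = 6.
E[W | stage 3] = (4+6+10+11+14)/5 = 9.
E[W] = (1/3)·(33/5) + (1/3)·(6) + (1/3)·(9) = 36/5.

36/5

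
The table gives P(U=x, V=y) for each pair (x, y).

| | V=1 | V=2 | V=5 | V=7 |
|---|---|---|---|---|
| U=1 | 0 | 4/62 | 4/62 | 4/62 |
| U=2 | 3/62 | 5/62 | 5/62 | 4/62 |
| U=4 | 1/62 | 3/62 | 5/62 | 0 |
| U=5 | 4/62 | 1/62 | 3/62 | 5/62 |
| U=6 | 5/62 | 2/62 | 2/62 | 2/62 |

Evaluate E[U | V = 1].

60/13

P(V = 1) = 13/62.
Σ U·P over the event = 2·(3/62) + 4·(1/62) + 5·(4/62) + 6·(5/62) = 30/31.
E[U | V = 1] = (30/31) / (13/62) = 60/13.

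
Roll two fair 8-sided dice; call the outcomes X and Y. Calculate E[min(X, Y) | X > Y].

P(X > Y) = 7/16.
Summing min(X,Y)·P(x,y) over outcomes with X > Y gives 21/16.
E[min(X, Y) | X > Y] = (21/16) / (7/16) = 3.

3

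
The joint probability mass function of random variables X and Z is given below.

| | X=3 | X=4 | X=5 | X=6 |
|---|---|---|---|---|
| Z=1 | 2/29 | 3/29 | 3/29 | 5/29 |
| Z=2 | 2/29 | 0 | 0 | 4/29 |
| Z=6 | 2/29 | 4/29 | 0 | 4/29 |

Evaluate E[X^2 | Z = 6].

113/5

P(Z = 6) = 10/29.
Σ X^2·P over the event = 9·(2/29) + 16·(4/29) + 36·(4/29) = 226/29.
E[X^2 | Z = 6] = (226/29) / (10/29) = 113/5.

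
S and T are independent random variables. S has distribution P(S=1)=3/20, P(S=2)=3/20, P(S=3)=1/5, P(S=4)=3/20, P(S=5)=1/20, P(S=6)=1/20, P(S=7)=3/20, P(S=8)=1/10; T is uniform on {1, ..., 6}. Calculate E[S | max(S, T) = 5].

P(max(S, T) = 5) = 3/20.
Summing S·P(x,y) over outcomes with max(S, T) = 5 gives 29/60.
E[S | max(S, T) = 5] = (29/60) / (3/20) = 29/9.

29/9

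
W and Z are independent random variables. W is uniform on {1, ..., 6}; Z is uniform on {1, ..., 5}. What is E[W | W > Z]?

14/3

P(W > Z) = 1/2.
Summing W·P(x,y) over outcomes with W > Z gives 7/3.
E[W | W > Z] = (7/3) / (1/2) = 14/3.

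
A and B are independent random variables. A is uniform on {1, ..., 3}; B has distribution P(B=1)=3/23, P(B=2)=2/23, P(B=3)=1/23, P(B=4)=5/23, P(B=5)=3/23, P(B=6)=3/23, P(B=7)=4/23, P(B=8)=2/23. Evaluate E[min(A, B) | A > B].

5/4

P(A > B) = 8/69.
Summing min(A,B)·P(x,y) over outcomes with A > B gives 10/69.
E[min(A, B) | A > B] = (10/69) / (8/69) = 5/4.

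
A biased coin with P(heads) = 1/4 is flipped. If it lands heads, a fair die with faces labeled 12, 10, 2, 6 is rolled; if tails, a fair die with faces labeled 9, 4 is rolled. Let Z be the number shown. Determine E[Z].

27/4

E[Z | heads] = (12+10+2+6)/4 = 15/2.
E[Z | tails] = (9+4)/2 = 13/2.
By the law of total expectation,
E[Z] = (1/4)·(15/2) + (3/4)·(13/2) = 27/4.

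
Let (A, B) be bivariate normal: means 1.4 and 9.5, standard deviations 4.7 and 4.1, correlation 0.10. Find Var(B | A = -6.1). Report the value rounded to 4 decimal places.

16.6419

For a bivariate normal, Var(B | A=x) = σ_B²(1 − ρ²).
Var(B | A=-6.1) = (4.1)²·(1 − (0.10)²) = 16.81·0.99 = 16.6419.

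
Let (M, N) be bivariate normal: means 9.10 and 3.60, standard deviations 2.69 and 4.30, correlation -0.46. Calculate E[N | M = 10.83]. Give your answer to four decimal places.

The regression of N on M has slope ρ·σ_N/σ_M and passes through (μ_M, μ_N).
E[N | M=10.83] = 3.60 + (-0.46)·(4.30/2.69)·(10.83 − (9.10)) = 3.60 + (-0.73532)·(1.73) = 2.3279.

2.3279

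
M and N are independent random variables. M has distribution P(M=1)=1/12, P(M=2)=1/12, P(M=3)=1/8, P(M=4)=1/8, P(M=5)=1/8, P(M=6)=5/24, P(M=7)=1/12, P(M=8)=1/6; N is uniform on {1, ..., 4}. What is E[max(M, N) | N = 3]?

P(N = 3) = 1/4.
Summing max(M,N)·P(x,y) over outcomes with N = 3 gives 31/24.
E[max(M, N) | N = 3] = (31/24) / (1/4) = 31/6.

31/6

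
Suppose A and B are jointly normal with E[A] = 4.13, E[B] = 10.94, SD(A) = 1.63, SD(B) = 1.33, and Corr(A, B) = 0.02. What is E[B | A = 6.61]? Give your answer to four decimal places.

E[B | A=x] = μ_B + ρ(σ_B/σ_A)(x − μ_A) for jointly normal variables.
E[B | A=6.61] = 10.94 + (0.02)·(1.33/1.63)·(6.61 − (4.13)) = 10.94 + (0.016319)·(2.48) = 10.9805.

10.9805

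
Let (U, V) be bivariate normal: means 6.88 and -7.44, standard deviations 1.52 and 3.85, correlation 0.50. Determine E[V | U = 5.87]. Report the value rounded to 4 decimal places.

-8.7191

E[V | U=x] = μ_V + ρ(σ_V/σ_U)(x − μ_U) for jointly normal variables.
E[V | U=5.87] = -7.44 + (0.50)·(3.85/1.52)·(5.87 − (6.88)) = -7.44 + (1.2664)·(-1.01) = -8.7191.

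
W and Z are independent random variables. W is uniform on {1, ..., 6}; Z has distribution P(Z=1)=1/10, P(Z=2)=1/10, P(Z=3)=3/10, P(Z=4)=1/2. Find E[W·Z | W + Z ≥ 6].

P(W + Z ≥ 6) = 7/10.
Summing WZ·P(x,y) over outcomes with W + Z ≥ 6 gives 201/20.
E[W·Z | W + Z ≥ 6] = (201/20) / (7/10) = 201/14.

201/14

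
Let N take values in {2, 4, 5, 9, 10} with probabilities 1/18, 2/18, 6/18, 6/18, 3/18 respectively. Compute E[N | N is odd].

7

P(N is odd) = 2/3.
Σ over the event: 5·1/3 + 9·1/3 = 14/3.
E[N | N is odd] = (14/3) / (2/3) = 7.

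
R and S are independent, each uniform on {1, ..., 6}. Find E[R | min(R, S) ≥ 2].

P(min(R, S) ≥ 2) = 25/36.
Summing R·P(x,y) over outcomes with min(R, S) ≥ 2 gives 25/9.
E[R | min(R, S) ≥ 2] = (25/9) / (25/36) = 4.

4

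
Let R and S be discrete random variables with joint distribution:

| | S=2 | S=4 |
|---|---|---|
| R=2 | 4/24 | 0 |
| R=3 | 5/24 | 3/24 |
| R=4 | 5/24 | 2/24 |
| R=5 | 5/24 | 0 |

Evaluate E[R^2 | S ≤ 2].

P(S ≤ 2) = 19/24.
Σ R^2·P over the event = 4·(4/24) + 9·(5/24) + 16·(5/24) + 25·(5/24) = 133/12.
E[R^2 | S ≤ 2] = (133/12) / (19/24) = 14.

14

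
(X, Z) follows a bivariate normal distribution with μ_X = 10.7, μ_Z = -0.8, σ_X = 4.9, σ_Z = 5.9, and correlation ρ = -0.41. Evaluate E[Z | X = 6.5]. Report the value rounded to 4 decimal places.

For a bivariate normal, E[Z | X=x] = μ_Z + ρ·(σ_Z/σ_X)·(x − μ_X).
E[Z | X=6.5] = -0.8 + (-0.41)·(5.9/4.9)·(6.5 − (10.7)) = -0.8 + (-0.49367)·(-4.2) = 1.2734.

1.2734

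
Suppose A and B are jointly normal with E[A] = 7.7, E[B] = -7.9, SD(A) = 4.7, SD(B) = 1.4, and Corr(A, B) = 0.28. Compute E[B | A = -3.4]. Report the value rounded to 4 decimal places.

-8.8258

For a bivariate normal, E[B | A=x] = μ_B + ρ·(σ_B/σ_A)·(x − μ_A).
E[B | A=-3.4] = -7.9 + (0.28)·(1.4/4.7)·(-3.4 − (7.7)) = -7.9 + (0.083404)·(-11.1) = -8.8258.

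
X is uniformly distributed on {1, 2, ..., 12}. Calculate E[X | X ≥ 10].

Given X ≥ 10, X is equally likely to be any of {10, 11, 12}.
E[X | X ≥ 10] = (10 + 11 + 12) / 3 = 11.

11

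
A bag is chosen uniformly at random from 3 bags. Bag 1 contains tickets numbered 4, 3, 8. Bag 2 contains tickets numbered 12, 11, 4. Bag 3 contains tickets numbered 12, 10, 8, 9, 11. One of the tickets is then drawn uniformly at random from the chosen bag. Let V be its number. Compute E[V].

8

E[V | bag 1] = (4+3+8)/3 = 5.
E[V | bag 2] = (12+11+4)/3 = 9.
E[V | bag 3] = (12+10+8+9+11)/5 = 10.
By the law of total expectation,
E[V] = (1/3)·(5) + (1/3)·(9) + (1/3)·(10) = 8.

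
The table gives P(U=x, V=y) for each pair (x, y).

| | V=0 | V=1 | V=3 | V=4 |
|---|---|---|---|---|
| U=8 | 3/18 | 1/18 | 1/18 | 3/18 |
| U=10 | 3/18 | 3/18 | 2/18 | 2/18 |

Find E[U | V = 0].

P(V = 0) = 1/3.
Σ U·P over the event = 8·(3/18) + 10·(3/18) = 3.
E[U | V = 0] = (3) / (1/3) = 9.

9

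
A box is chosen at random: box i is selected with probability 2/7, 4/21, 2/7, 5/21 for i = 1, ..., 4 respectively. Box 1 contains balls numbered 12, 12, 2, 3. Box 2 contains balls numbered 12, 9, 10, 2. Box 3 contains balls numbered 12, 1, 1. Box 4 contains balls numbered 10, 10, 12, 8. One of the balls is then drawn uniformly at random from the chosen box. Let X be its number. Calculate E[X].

E[X | box 1] = (12+12+2+3)/4 = 29/4.
E[X | box 2] = (12+9+10+2)/4 = 33/4.
E[X | box 3] = (12+1+1)/3 = 14/3.
E[X | box 4] = (10+10+12+8)/4 = 10.
By the law of total expectation,
E[X] = (2/7)·(29/4) + (4/21)·(33/4) + (2/7)·(14/3) + (5/21)·(10) = 103/14.

103/14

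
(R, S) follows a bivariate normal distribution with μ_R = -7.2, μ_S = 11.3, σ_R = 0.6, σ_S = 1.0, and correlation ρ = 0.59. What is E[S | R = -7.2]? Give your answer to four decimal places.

11.3000

E[S | R=x] = μ_S + ρ(σ_S/σ_R)(x − μ_R) for jointly normal variables.
E[S | R=-7.2] = 11.3 + (0.59)·(1.0/0.6)·(-7.2 − (-7.2)) = 11.3 + (0.98333)·(0) = 11.3000.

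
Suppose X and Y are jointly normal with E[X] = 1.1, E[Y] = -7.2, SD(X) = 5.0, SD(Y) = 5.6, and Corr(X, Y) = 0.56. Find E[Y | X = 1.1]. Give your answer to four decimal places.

E[Y | X=x] = μ_Y + ρ(σ_Y/σ_X)(x − μ_X) for jointly normal variables.
E[Y | X=1.1] = -7.2 + (0.56)·(5.6/5.0)·(1.1 − (1.1)) = -7.2 + (0.6272)·(0) = -7.2000.

-7.2000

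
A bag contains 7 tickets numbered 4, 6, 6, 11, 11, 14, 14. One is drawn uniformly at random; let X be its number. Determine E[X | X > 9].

25/2

P(X > 9) = 4/7.
Σ over the event: 11·2/7 + 14·2/7 = 50/7.
E[X | X > 9] = (50/7) / (4/7) = 25/2.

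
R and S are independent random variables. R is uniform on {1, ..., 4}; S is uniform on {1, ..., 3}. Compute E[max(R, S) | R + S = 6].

Outcomes with R + S = 6: (3,3), (4,2), each with probability 1/12.
E[max(R, S) | R + S = 6] = (3 + 4) / 2 = 7/2.

7/2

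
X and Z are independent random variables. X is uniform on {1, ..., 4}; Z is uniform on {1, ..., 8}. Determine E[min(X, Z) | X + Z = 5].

3/2

P(X + Z = 5) = 1/8.
Summing min(X,Z)·P(x,y) over outcomes with X + Z = 5 gives 3/16.
E[min(X, Z) | X + Z = 5] = (3/16) / (1/8) = 3/2.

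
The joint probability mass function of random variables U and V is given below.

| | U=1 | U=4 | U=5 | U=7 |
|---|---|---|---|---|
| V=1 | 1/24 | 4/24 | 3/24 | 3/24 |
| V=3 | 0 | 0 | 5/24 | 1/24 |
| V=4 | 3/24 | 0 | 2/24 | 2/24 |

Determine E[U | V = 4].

P(V = 4) = 7/24.
Σ U·P over the event = 1·(3/24) + 5·(2/24) + 7·(2/24) = 9/8.
E[U | V = 4] = (9/8) / (7/24) = 27/7.

27/7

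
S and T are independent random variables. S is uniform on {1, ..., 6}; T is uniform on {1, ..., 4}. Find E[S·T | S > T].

P(S > T) = 7/12.
Summing ST·P(x,y) over outcomes with S > T gives 145/24.
E[S·T | S > T] = (145/24) / (7/12) = 145/14.

145/14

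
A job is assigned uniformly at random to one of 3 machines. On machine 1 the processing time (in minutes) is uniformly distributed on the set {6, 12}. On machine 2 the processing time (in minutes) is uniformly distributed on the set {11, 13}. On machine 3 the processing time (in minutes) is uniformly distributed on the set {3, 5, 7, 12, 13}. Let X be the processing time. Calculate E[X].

29/3

E[X | machine 1] = (6+12)/2 = 9.
E[X | machine 2] = (11+13)/2 = 12.
E[X | machine 3] = (3+5+7+12+13)/5 = 8.
E[X] = (1/3)·(9) + (1/3)·(12) + (1/3)·(8) = 29/3.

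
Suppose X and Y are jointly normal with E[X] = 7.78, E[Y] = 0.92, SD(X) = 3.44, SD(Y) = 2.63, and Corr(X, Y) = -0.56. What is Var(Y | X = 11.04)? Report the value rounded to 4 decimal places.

The conditional variance in a bivariate normal is σ_Y²(1 − ρ²), independent of x.
Var(Y | X=11.04) = (2.63)²·(1 − (-0.56)²) = 6.9169·0.6864 = 4.7478.

4.7478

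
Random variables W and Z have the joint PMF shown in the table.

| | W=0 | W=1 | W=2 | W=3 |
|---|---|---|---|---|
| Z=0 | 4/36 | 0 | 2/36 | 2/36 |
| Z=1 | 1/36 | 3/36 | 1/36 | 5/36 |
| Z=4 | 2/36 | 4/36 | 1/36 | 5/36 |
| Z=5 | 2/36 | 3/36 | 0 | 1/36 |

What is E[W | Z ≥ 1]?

47/28

P(Z ≥ 1) = 7/9.
Summing W·P(W=x,Z=y) over the conditioning event gives 47/36.
E[W | Z ≥ 1] = (47/36) / (7/9) = 47/28.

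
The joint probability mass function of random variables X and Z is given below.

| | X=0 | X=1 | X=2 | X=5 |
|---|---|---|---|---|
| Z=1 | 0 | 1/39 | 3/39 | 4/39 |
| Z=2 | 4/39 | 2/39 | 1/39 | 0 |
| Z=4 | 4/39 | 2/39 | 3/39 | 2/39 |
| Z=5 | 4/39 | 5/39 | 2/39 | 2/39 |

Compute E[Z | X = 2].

P(X = 2) = 3/13.
Σ Z·P over the event = 1·(3/39) + 2·(1/39) + 4·(3/39) + 5·(2/39) = 9/13.
E[Z | X = 2] = (9/13) / (3/13) = 3.

3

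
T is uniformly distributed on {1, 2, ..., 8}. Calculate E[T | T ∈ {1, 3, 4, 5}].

P(T ∈ {1, 3, 4, 5}) = 1/2.
Σ over the event: 1·1/8 + 3·1/8 + 4·1/8 + 5·1/8 = 13/8.
E[T | T ∈ {1, 3, 4, 5}] = (13/8) / (1/2) = 13/4.

13/4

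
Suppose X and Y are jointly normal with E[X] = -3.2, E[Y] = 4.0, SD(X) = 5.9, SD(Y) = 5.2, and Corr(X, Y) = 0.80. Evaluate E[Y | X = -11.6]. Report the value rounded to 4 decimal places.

-1.9227

The regression of Y on X has slope ρ·σ_Y/σ_X and passes through (μ_X, μ_Y).
E[Y | X=-11.6] = 4.0 + (0.80)·(5.2/5.9)·(-11.6 − (-3.2)) = 4.0 + (0.70508)·(-8.4) = -1.9227.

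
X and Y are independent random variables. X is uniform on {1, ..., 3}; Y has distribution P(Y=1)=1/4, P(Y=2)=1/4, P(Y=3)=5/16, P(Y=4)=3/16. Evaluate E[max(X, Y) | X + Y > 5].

39/11

P(X + Y > 5) = 11/48.
Summing max(X,Y)·P(x,y) over outcomes with X + Y > 5 gives 13/16.
E[max(X, Y) | X + Y > 5] = (13/16) / (11/48) = 39/11.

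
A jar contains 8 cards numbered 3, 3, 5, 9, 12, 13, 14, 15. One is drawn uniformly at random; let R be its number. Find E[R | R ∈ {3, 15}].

7

P(R ∈ {3, 15}) = 3/8.
Σ over the event: 3·1/4 + 15·1/8 = 21/8.
E[R | R ∈ {3, 15}] = (21/8) / (3/8) = 7.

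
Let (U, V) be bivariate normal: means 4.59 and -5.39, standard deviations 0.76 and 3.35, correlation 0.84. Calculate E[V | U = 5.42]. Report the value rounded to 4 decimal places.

-2.3168

E[V | U=x] = μ_V + ρ(σ_V/σ_U)(x − μ_U) for jointly normal variables.
E[V | U=5.42] = -5.39 + (0.84)·(3.35/0.76)·(5.42 − (4.59)) = -5.39 + (3.7026)·(0.83) = -2.3168.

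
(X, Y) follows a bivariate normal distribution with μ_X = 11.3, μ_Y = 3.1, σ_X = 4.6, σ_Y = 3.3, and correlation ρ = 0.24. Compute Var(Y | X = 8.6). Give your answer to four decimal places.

10.2627

The conditional variance in a bivariate normal is σ_Y²(1 − ρ²), independent of x.
Var(Y | X=8.6) = (3.3)²·(1 − (0.24)²) = 10.89·0.9424 = 10.2627.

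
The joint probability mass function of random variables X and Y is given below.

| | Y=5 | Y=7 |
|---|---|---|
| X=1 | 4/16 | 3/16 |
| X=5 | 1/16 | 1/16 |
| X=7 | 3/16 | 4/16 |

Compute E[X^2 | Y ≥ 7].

P(Y ≥ 7) = 1/2.
Σ X^2·P over the event = 1·(3/16) + 25·(1/16) + 49·(4/16) = 14.
E[X^2 | Y ≥ 7] = (14) / (1/2) = 28.

28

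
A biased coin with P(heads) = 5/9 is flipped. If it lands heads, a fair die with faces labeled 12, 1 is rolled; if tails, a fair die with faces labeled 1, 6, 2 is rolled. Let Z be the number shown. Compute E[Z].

E[Z | heads] = (12+1)/2 = 13/2.
E[Z | tails] = (1+6+2)/3 = 3.
E[Z] = (5/9)·(13/2) + (4/9)·(3) = 89/18.

89/18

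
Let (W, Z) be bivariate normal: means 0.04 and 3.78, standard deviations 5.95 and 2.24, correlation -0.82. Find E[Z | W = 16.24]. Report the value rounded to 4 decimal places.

For a bivariate normal, E[Z | W=x] = μ_Z + ρ·(σ_Z/σ_W)·(x − μ_W).
E[Z | W=16.24] = 3.78 + (-0.82)·(2.24/5.95)·(16.24 − (0.04)) = 3.78 + (-0.308706)·(16.2) = -1.2210.

-1.2210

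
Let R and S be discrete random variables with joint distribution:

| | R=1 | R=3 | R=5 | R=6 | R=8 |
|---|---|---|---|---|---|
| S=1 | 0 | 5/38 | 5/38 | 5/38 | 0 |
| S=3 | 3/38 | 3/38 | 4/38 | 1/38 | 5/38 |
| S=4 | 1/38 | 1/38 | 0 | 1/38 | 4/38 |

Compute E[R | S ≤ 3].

P(S ≤ 3) = 31/38.
Summing R·P(R=x,S=y) over the conditioning event gives 74/19.
E[R | S ≤ 3] = (74/19) / (31/38) = 148/31.

148/31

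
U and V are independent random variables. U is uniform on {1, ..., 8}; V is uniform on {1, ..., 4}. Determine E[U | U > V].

P(U > V) = 11/16.
Summing U·P(x,y) over outcomes with U > V gives 31/8.
E[U | U > V] = (31/8) / (11/16) = 62/11.

62/11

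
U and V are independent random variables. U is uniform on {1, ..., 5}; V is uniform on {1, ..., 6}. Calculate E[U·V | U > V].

Outcomes with U > V: (2,1), (3,1), (3,2), (4,1), (4,2), (4,3), (5,1), (5,2), (5,3), (5,4), each with probability 1/30.
E[U·V | U > V] = (2 + 3 + 6 + 4 + 8 + 12 + 5 + 10 + 15 + 20) / 10 = 17/2.

17/2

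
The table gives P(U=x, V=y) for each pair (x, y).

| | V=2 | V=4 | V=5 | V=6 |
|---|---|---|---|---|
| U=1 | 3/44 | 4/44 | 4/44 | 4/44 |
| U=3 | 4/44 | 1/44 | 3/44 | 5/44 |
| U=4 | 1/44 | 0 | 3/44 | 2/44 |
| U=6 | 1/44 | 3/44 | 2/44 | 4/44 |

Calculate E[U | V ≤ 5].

3

P(V ≤ 5) = 29/44.
Summing U·P(U=x,V=y) over the conditioning event gives 87/44.
E[U | V ≤ 5] = (87/44) / (29/44) = 3.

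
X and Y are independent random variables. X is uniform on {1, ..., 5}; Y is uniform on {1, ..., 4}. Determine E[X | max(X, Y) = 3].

12/5

Outcomes with max(X, Y) = 3: (1,3), (2,3), (3,1), (3,2), (3,3), each with probability 1/20.
E[X | max(X, Y) = 3] = (1 + 2 + 3 + 3 + 3) / 5 = 12/5.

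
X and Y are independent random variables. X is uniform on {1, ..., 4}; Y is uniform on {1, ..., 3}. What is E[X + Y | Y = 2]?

Outcomes with Y = 2: (1,2), (2,2), (3,2), (4,2), each with probability 1/12.
E[X + Y | Y = 2] = (3 + 4 + 5 + 6) / 4 = 9/2.

9/2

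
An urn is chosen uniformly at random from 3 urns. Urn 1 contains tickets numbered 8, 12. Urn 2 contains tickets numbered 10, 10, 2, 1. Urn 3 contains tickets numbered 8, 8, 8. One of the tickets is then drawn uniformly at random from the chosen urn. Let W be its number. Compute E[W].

95/12

E[W | urn 1] = (8+12)/2 = 10.
E[W | urn 2] = (10+10+2+1)/4 = 23/4.
E[W | urn 3] = (8+8+8)/3 = 8.
By the law of total expectation,
E[W] = (1/3)·(10) + (1/3)·(23/4) + (1/3)·(8) = 95/12.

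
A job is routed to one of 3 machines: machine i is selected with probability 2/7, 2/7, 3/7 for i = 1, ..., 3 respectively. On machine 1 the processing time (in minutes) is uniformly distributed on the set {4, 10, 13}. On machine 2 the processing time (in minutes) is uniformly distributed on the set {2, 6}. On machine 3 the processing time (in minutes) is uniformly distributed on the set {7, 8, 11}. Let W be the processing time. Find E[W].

E[W | machine 1] = (4+10+13)/3 = 9.
E[W | machine 2] = (2+6)/2 = 4.
E[W | machine 3] = (7+8+11)/3 = 26/3.
By the law of total expectation,
E[W] = (2/7)·(9) + (2/7)·(4) + (3/7)·(26/3) = 52/7.

52/7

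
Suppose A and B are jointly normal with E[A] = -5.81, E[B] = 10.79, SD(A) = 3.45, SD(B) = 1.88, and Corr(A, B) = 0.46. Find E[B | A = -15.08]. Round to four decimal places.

E[B | A=x] = μ_B + ρ(σ_B/σ_A)(x − μ_A) for jointly normal variables.
E[B | A=-15.08] = 10.79 + (0.46)·(1.88/3.45)·(-15.08 − (-5.81)) = 10.79 + (0.25067)·(-9.27) = 8.4663.

8.4663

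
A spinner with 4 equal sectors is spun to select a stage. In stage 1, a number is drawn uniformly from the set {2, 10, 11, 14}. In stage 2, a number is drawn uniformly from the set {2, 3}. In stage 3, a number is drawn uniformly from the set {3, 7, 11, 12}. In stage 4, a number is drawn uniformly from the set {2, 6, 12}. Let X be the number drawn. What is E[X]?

E[X | stage 1] = (2+10+11+14)/4 = 37/4.
E[X | stage 2] = (2+3)/2 = 5/2.
E[X | stage 3] = (3+7+11+12)/4 = 33/4.
E[X | stage 4] = (2+6+12)/3 = 20/3.
By the law of total expectation,
E[X] = (1/4)·(37/4) + (1/4)·(5/2) + (1/4)·(33/4) + (1/4)·(20/3) = 20/3.

20/3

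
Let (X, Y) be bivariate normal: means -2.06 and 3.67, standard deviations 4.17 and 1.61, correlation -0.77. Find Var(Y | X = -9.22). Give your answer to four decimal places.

Var(Y | X=x) = (1 − ρ²)·σ_Y².
Var(Y | X=-9.22) = (1.61)²·(1 − (-0.77)²) = 2.5921·0.4071 = 1.0552.

1.0552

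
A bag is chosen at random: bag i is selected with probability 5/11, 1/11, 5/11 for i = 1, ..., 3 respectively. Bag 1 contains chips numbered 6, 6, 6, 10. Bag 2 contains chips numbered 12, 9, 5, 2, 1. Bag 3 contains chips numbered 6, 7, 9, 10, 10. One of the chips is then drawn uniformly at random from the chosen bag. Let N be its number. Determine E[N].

E[N | bag 1] = (6+6+6+10)/4 = 7.
E[N | bag 2] = (12+9+5+2+1)/5 = 29/5.
E[N | bag 3] = (6+7+9+10+10)/5 = 42/5.
E[N] = (5/11)·(7) + (1/11)·(29/5) + (5/11)·(42/5) = 414/55.

414/55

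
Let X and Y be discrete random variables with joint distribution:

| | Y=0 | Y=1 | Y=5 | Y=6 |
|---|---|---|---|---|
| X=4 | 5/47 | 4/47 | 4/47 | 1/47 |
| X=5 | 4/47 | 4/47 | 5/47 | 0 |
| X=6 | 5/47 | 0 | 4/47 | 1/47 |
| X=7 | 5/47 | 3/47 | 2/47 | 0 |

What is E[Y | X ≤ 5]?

59/27

P(X ≤ 5) = 27/47.
Σ Y·P over the event = 0·(5/47) + 1·(4/47) + 5·(4/47) + 6·(1/47) + 0·(4/47) + 1·(4/47) + 5·(5/47) = 59/47.
E[Y | X ≤ 5] = (59/47) / (27/47) = 59/27.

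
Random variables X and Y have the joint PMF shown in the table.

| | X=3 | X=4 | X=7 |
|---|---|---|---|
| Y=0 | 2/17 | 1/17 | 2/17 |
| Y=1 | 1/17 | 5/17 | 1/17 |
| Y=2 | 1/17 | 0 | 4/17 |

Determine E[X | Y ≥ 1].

61/12

P(Y ≥ 1) = 12/17.
Σ X·P over the event = 3·(1/17) + 3·(1/17) + 4·(5/17) + 7·(1/17) + 7·(4/17) = 61/17.
E[X | Y ≥ 1] = (61/17) / (12/17) = 61/12.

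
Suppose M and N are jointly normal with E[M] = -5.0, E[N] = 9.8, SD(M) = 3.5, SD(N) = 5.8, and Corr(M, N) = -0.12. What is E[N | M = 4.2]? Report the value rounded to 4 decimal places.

7.9705

E[N | M=x] = μ_N + ρ(σ_N/σ_M)(x − μ_M) for jointly normal variables.
E[N | M=4.2] = 9.8 + (-0.12)·(5.8/3.5)·(4.2 − (-5.0)) = 9.8 + (-0.19886)·(9.2) = 7.9705.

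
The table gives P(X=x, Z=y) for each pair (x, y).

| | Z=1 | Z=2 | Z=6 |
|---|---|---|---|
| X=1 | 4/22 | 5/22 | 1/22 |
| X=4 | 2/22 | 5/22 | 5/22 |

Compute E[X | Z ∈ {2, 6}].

P(Z ∈ {2, 6}) = 8/11.
Σ X·P over the event = 1·(5/22) + 1·(1/22) + 4·(5/22) + 4·(5/22) = 23/11.
E[X | Z ∈ {2, 6}] = (23/11) / (8/11) = 23/8.

23/8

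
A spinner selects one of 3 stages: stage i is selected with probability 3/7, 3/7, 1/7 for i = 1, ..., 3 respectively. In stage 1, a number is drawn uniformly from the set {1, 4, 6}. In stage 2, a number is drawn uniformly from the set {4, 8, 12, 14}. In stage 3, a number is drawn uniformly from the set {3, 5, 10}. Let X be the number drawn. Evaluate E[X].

13/2

E[X | stage 1] = (1+4+6)/3 = 11/3.
E[X | stage 2] = (4+8+12+14)/4 = 19/2.
E[X | stage 3] = (3+5+10)/3 = 6.
E[X] = (3/7)·(11/3) + (3/7)·(19/2) + (1/7)·(6) = 13/2.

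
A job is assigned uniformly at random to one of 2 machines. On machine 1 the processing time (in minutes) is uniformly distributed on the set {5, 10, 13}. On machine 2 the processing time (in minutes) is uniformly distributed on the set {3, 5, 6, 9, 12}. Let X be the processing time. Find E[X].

49/6

E[X | machine 1] = (5+10+13)/3 = 28/3.
E[X | machine 2] = (3+5+6+9+12)/5 = 7.
E[X] = (1/2)·(28/3) + (1/2)·(7) = 49/6.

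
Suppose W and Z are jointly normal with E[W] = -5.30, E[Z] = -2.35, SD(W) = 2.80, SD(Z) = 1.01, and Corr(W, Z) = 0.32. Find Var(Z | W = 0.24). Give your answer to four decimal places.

0.9156

Var(Z | W=x) = (1 − ρ²)·σ_Z².
Var(Z | W=0.24) = (1.01)²·(1 − (0.32)²) = 1.0201·0.8976 = 0.9156.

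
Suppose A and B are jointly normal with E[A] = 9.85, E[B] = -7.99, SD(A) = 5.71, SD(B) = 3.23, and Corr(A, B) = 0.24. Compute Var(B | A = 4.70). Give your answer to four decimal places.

Var(B | A=x) = (1 − ρ²)·σ_B².
Var(B | A=4.70) = (3.23)²·(1 − (0.24)²) = 10.4329·0.9424 = 9.8320.

9.8320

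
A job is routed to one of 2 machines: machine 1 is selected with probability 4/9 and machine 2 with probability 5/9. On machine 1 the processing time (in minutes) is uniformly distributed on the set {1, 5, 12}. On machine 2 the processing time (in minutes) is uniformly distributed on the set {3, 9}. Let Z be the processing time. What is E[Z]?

6

E[Z | machine 1] = (1+5+12)/3 = 6.
E[Z | machine 2] = (3+9)/2 = 6.
By the law of total expectation,
E[Z] = (4/9)·(6) + (5/9)·(6) = 6.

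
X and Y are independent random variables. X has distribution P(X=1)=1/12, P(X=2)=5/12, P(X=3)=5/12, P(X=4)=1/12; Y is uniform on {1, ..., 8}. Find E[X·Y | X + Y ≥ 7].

863/54

P(X + Y ≥ 7) = 9/16.
Summing XY·P(x,y) over outcomes with X + Y ≥ 7 gives 863/96.
E[X·Y | X + Y ≥ 7] = (863/96) / (9/16) = 863/54.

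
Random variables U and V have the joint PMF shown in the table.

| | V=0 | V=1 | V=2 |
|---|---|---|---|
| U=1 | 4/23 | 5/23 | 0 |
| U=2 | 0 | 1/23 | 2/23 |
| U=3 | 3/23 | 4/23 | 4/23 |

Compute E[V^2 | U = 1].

P(U = 1) = 9/23.
Σ V^2·P over the event = 0·(4/23) + 1·(5/23) = 5/23.
E[V^2 | U = 1] = (5/23) / (9/23) = 5/9.

5/9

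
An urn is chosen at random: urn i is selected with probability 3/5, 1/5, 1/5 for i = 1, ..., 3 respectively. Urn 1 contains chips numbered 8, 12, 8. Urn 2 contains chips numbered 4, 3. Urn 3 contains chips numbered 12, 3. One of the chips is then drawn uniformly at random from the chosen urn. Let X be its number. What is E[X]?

39/5

E[X | urn 1] = (8+12+8)/3 = 28/3.
E[X | urn 2] = (4+3)/2 = 7/2.
E[X | urn 3] = (12+3)/2 = 15/2.
By the law of total expectation,
E[X] = (3/5)·(28/3) + (1/5)·(7/2) + (1/5)·(15/2) = 39/5.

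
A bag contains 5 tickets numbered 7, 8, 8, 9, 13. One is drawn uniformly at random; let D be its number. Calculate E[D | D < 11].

P(D < 11) = 4/5.
Σ over the event: 7·1/5 + 8·2/5 + 9·1/5 = 32/5.
E[D | D < 11] = (32/5) / (4/5) = 8.

8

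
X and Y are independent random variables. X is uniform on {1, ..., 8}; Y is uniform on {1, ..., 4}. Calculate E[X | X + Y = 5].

P(X + Y = 5) = 1/8.
Summing X·P(x,y) over outcomes with X + Y = 5 gives 5/16.
E[X | X + Y = 5] = (5/16) / (1/8) = 5/2.

5/2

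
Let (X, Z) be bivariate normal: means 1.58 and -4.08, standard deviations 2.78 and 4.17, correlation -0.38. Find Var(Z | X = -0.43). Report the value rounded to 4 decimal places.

14.8779

Var(Z | X=x) = (1 − ρ²)·σ_Z².
Var(Z | X=-0.43) = (4.17)²·(1 − (-0.38)²) = 17.3889·0.8556 = 14.8779.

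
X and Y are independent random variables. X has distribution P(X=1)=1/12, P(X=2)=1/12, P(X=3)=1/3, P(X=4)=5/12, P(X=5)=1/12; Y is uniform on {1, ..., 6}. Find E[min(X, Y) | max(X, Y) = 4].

5/2

P(max(X, Y) = 4) = 13/36.
Summing min(X,Y)·P(x,y) over outcomes with max(X, Y) = 4 gives 65/72.
E[min(X, Y) | max(X, Y) = 4] = (65/72) / (13/36) = 5/2.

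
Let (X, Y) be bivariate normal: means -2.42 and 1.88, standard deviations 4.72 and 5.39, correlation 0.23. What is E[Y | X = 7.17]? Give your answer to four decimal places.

For a bivariate normal, E[Y | X=x] = μ_Y + ρ·(σ_Y/σ_X)·(x − μ_X).
E[Y | X=7.17] = 1.88 + (0.23)·(5.39/4.72)·(7.17 − (-2.42)) = 1.88 + (0.26265)·(9.59) = 4.3988.

4.3988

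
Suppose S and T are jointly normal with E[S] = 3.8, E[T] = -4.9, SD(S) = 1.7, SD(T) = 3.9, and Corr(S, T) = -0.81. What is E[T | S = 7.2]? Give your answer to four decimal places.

-11.2180

For a bivariate normal, E[T | S=x] = μ_T + ρ·(σ_T/σ_S)·(x − μ_S).
E[T | S=7.2] = -4.9 + (-0.81)·(3.9/1.7)·(7.2 − (3.8)) = -4.9 + (-1.85824)·(3.4) = -11.2180.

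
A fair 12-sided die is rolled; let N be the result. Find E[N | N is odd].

6

Given N is odd, N is equally likely to be any of {1, 3, 5, 7, 9, 11}.
E[N | N is odd] = (1 + 3 + 5 + 7 + 9 + 11) / 6 = 6.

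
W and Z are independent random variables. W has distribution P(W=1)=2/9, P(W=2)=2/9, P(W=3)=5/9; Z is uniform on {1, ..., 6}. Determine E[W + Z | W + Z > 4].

263/39

P(W + Z > 4) = 13/18.
Summing (W+Z)·P(x,y) over outcomes with W + Z > 4 gives 263/54.
E[W + Z | W + Z > 4] = (263/54) / (13/18) = 263/39.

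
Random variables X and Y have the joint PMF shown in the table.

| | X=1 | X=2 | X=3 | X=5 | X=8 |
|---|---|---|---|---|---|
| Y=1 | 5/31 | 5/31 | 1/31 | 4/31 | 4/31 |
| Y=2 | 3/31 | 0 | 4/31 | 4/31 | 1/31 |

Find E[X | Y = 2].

P(Y = 2) = 12/31.
Σ X·P over the event = 1·(3/31) + 3·(4/31) + 5·(4/31) + 8·(1/31) = 43/31.
E[X | Y = 2] = (43/31) / (12/31) = 43/12.

43/12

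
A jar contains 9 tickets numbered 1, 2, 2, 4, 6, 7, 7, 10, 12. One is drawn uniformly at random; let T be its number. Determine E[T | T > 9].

11

P(T > 9) = 2/9.
Σ over the event: 10·1/9 + 12·1/9 = 22/9.
E[T | T > 9] = (22/9) / (2/9) = 11.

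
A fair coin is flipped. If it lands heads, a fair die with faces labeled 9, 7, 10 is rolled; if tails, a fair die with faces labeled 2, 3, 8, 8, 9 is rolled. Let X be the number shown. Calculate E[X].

E[X | heads] = (9+7+10)/3 = 26/3.
E[X | tails] = (2+3+8+8+9)/5 = 6.
By the law of total expectation,
E[X] = (1/2)·(26/3) + (1/2)·(6) = 22/3.

22/3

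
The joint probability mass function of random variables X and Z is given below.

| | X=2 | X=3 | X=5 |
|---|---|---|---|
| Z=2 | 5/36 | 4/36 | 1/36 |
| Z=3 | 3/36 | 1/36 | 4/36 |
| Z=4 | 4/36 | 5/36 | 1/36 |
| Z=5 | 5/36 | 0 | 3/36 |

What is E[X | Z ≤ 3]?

28/9

P(Z ≤ 3) = 1/2.
Summing X·P(X=x,Z=y) over the conditioning event gives 14/9.
E[X | Z ≤ 3] = (14/9) / (1/2) = 28/9.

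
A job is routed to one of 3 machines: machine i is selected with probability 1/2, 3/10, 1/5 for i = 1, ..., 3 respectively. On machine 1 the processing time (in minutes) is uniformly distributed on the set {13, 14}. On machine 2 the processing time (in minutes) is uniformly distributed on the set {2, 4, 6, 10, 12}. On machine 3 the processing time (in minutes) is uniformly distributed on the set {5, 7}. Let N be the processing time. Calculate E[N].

999/100

E[N | machine 1] = (13+14)/2 = 27/2.
E[N | machine 2] = (2+4+6+10+12)/5 = 34/5.
E[N | machine 3] = (5+7)/2 = 6.
By the law of total expectation,
E[N] = (1/2)·(27/2) + (3/10)·(34/5) + (1/5)·(6) = 999/100.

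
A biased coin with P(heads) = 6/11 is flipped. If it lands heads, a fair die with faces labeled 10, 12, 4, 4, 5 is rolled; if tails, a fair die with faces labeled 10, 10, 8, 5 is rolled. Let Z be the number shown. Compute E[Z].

E[Z | heads] = (10+12+4+4+5)/5 = 7.
E[Z | tails] = (10+10+8+5)/4 = 33/4.
By the law of total expectation,
E[Z] = (6/11)·(7) + (5/11)·(33/4) = 333/44.

333/44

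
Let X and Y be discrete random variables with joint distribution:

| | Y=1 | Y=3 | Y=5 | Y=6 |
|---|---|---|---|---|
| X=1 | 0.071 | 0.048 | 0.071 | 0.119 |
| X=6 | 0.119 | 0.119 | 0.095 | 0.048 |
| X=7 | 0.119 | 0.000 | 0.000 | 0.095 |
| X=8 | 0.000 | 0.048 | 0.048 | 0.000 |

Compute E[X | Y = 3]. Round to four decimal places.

5.3302

P(Y = 3) = 0.215.
Σ X·P over the event = 1·(0.048) + 6·(0.119) + 8·(0.048) = 1.146.
E[X | Y = 3] = (1.146) / (0.215) = 5.3302.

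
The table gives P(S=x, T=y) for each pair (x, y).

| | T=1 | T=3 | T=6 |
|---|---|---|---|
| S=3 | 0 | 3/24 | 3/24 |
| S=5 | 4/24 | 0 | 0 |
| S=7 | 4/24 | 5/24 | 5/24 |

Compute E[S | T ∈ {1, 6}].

23/4

P(T ∈ {1, 6}) = 2/3.
Σ S·P over the event = 3·(3/24) + 5·(4/24) + 7·(4/24) + 7·(5/24) = 23/6.
E[S | T ∈ {1, 6}] = (23/6) / (2/3) = 23/4.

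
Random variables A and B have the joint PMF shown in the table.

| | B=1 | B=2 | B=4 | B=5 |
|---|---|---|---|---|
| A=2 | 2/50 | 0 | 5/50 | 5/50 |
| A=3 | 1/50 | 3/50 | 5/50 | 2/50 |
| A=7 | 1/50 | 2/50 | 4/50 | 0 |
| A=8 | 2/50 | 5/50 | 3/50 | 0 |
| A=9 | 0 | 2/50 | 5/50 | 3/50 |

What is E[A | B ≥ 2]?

123/22

P(B ≥ 2) = 22/25.
Summing A·P(A=x,B=y) over the conditioning event gives 123/25.
E[A | B ≥ 2] = (123/25) / (22/25) = 123/22.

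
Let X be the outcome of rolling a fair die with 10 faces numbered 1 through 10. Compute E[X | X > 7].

Given X > 7, X is equally likely to be any of {8, 9, 10}.
E[X | X > 7] = (8 + 9 + 10) / 3 = 9.

9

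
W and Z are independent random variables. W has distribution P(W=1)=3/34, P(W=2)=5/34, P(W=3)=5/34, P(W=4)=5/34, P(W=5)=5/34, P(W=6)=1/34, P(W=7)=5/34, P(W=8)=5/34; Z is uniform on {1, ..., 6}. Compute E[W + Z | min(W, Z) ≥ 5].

97/8

P(min(W, Z) ≥ 5) = 8/51.
Summing (W+Z)·P(x,y) over outcomes with min(W, Z) ≥ 5 gives 97/51.
E[W + Z | min(W, Z) ≥ 5] = (97/51) / (8/51) = 97/8.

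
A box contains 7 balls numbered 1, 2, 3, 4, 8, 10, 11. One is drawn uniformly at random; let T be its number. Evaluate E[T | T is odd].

P(T is odd) = 3/7.
Σ over the event: 1·1/7 + 3·1/7 + 11·1/7 = 15/7.
E[T | T is odd] = (15/7) / (3/7) = 5.

5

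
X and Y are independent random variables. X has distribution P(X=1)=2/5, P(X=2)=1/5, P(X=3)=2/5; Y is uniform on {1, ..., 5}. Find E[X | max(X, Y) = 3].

22/9

P(max(X, Y) = 3) = 9/25.
Summing X·P(x,y) over outcomes with max(X, Y) = 3 gives 22/25.
E[X | max(X, Y) = 3] = (22/25) / (9/25) = 22/9.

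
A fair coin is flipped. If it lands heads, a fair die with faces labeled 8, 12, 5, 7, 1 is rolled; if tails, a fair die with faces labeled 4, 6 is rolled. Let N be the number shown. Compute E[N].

E[N | heads] = (8+12+5+7+1)/5 = 33/5.
E[N | tails] = (4+6)/2 = 5.
E[N] = (1/2)·(33/5) + (1/2)·(5) = 29/5.

29/5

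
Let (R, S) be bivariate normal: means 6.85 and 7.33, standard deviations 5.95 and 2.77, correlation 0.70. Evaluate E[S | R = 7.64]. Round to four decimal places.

For a bivariate normal, E[S | R=x] = μ_S + ρ·(σ_S/σ_R)·(x − μ_R).
E[S | R=7.64] = 7.33 + (0.70)·(2.77/5.95)·(7.64 − (6.85)) = 7.33 + (0.32588)·(0.79) = 7.5874.

7.5874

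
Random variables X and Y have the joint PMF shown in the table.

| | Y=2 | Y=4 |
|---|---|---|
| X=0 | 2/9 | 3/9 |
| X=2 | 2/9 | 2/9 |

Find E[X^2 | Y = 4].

8/5

P(Y = 4) = 5/9.
Σ X^2·P over the event = 0·(3/9) + 4·(2/9) = 8/9.
E[X^2 | Y = 4] = (8/9) / (5/9) = 8/5.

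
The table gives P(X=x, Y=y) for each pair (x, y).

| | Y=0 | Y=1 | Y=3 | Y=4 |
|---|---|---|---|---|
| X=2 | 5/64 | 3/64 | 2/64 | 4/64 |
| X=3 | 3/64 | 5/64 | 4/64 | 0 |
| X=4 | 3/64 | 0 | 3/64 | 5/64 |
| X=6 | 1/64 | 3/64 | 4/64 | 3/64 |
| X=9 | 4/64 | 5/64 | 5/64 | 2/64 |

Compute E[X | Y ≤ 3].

P(Y ≤ 3) = 25/32.
Summing X·P(X=x,Y=y) over the conditioning event gives 127/32.
E[X | Y ≤ 3] = (127/32) / (25/32) = 127/25.

127/25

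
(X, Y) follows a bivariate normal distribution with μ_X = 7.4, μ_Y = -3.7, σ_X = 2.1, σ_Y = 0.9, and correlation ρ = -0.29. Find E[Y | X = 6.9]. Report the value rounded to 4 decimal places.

-3.6379

E[Y | X=x] = μ_Y + ρ(σ_Y/σ_X)(x − μ_X) for jointly normal variables.
E[Y | X=6.9] = -3.7 + (-0.29)·(0.9/2.1)·(6.9 − (7.4)) = -3.7 + (-0.12429)·(-0.5) = -3.6379.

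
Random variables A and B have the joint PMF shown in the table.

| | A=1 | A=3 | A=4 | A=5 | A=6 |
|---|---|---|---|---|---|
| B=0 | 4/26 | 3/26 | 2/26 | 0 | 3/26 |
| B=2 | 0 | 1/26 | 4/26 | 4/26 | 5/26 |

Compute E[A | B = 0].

13/4

P(B = 0) = 6/13.
Σ A·P over the event = 1·(4/26) + 3·(3/26) + 4·(2/26) + 6·(3/26) = 3/2.
E[A | B = 0] = (3/2) / (6/13) = 13/4.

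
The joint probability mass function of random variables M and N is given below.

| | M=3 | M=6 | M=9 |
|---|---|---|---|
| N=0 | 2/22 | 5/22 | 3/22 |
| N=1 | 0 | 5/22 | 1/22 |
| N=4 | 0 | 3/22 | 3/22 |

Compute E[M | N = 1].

13/2

P(N = 1) = 3/11.
Σ M·P over the event = 6·(5/22) + 9·(1/22) = 39/22.
E[M | N = 1] = (39/22) / (3/11) = 13/2.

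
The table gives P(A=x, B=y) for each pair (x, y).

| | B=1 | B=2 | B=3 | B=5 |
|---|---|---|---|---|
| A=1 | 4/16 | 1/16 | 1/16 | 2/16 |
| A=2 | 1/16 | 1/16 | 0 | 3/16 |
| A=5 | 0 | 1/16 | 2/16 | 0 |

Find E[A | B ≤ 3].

P(B ≤ 3) = 11/16.
Summing A·P(A=x,B=y) over the conditioning event gives 25/16.
E[A | B ≤ 3] = (25/16) / (11/16) = 25/11.

25/11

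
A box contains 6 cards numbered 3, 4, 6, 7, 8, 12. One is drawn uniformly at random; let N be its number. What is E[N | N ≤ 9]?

P(N ≤ 9) = 5/6.
Σ over the event: 3·1/6 + 4·1/6 + 6·1/6 + 7·1/6 + 8·1/6 = 14/3.
E[N | N ≤ 9] = (14/3) / (5/6) = 28/5.

28/5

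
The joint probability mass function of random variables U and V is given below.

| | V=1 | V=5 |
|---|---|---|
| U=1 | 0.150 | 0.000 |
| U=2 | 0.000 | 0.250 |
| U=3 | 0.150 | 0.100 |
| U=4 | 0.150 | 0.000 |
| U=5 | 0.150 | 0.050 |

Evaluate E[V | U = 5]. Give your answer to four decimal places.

2.0000

P(U = 5) = 0.200.
Σ V·P over the event = 1·(0.150) + 5·(0.050) = 0.400.
E[V | U = 5] = (0.400) / (0.200) = 2.0000.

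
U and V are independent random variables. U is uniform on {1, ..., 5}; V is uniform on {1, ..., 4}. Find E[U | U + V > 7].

P(U + V > 7) = 3/20.
Summing U·P(x,y) over outcomes with U + V > 7 gives 7/10.
E[U | U + V > 7] = (7/10) / (3/20) = 14/3.

14/3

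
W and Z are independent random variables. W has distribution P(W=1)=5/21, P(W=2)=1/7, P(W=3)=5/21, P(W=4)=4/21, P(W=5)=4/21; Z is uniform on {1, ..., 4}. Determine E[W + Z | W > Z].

6

P(W > Z) = 41/84.
Summing (W+Z)·P(x,y) over outcomes with W > Z gives 41/14.
E[W + Z | W > Z] = (41/14) / (41/84) = 6.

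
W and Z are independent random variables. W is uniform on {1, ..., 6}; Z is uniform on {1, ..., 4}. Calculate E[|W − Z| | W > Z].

17/7

P(W > Z) = 7/12.
Summing |W−Z|·P(x,y) over outcomes with W > Z gives 17/12.
E[|W − Z| | W > Z] = (17/12) / (7/12) = 17/7.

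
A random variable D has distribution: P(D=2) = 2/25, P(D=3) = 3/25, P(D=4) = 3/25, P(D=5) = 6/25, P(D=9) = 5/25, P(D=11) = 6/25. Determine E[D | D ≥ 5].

141/17

P(D ≥ 5) = 17/25.
Σ over the event: 5·6/25 + 9·1/5 + 11·6/25 = 141/25.
E[D | D ≥ 5] = (141/25) / (17/25) = 141/17.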